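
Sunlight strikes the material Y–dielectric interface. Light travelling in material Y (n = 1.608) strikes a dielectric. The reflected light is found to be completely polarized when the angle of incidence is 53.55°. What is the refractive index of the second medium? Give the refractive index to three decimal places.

Full polarization of the reflected beam means tan θ_B = n₂/n₁, where n₁ is the incident medium (material Y).
n₂ = n₁ tan θ_B = 1.608 × tan 53.55° = 2.177.

n ≈ 2.177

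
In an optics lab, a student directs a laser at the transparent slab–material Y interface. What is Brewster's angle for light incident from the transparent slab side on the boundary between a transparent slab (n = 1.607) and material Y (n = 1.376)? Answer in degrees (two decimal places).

θ_B ≈ 40.57°

tan θ_B = n₂/n₁ = 1.376/1.607 = 0.8563. Taking the arctangent, θ_B = 40.57°.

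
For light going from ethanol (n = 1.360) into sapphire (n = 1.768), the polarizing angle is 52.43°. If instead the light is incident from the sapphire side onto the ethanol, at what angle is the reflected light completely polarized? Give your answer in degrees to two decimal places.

θ_B' ≈ 37.57°

The two Brewster angles are complementary: θ_B' = 90° − θ_B = 90° − 52.43° = 37.57°.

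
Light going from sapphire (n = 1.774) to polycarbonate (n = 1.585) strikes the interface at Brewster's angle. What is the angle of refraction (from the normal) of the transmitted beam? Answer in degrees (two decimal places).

First find Brewster's angle: tan θ_B = 1.585/1.774 = 0.8935, giving θ_B = 41.78°.
Since θ_B + θ_t = 90° at Brewster incidence, θ_t = 90° − 41.78° = 48.22°.

θ_t ≈ 48.22°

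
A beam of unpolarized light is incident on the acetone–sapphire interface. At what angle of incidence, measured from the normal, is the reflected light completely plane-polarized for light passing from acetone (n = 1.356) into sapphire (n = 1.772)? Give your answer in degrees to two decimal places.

Brewster's condition: tan θ_B = n₂/n₁ = 1.772/1.356 = 1.3068. Taking the arctangent, θ_B = 52.58°.

θ_B ≈ 52.58°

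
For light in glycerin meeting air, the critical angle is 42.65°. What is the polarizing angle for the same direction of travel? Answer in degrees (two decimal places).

θ_B ≈ 34.12°

n₂/n₁ = sin θ_c = sin 42.65° = 0.6775.
tan θ_B equals the same ratio, so θ_B = arctan(0.6775) = 34.12°.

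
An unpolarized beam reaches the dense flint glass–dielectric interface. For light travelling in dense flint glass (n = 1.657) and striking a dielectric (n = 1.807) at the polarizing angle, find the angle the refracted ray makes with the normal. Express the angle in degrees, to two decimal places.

θ_t ≈ 42.52°

tan θ_B = n₂/n₁ = 1.807/1.657 = 1.0905, so θ_B = 47.48°.
The refracted ray is perpendicular to the reflected ray, so θ_t = 90° − θ_B = 42.52°.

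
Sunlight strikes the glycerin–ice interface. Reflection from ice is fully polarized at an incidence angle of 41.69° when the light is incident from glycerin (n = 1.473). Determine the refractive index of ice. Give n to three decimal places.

Brewster's law: tan θ_B = n₂/n₁ (light incident in glycerin, refracted into ice).
n₂ = n₁ tan θ_B = 1.473 × tan 41.69° = 1.312.

n ≈ 1.312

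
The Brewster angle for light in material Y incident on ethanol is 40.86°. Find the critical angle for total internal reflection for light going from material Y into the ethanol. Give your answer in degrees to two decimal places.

θ_c ≈ 59.88°

n₂/n₁ = tan 40.86° = 0.8650; the critical angle satisfies sin θ_c = n₂/n₁.
θ_c = arcsin(0.8650) = 59.88°.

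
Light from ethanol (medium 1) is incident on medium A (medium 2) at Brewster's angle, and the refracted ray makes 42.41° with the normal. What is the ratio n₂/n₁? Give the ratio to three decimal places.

θ_B + θ_t = 90°, so θ_B = 90° − 42.41° = 47.59°.
Then n₂/n₁ = tan θ_B = tan 47.59° = 1.095.

n₂/n₁ ≈ 1.095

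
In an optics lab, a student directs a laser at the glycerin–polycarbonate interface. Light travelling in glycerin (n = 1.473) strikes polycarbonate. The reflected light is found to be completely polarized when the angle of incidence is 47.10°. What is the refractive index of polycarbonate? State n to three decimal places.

Full polarization of the reflected beam means tan θ_B = n₂/n₁, where n₁ is the incident medium (glycerin).
n₂ = n₁ tan θ_B = 1.473 × tan 47.10° = 1.585.

n ≈ 1.585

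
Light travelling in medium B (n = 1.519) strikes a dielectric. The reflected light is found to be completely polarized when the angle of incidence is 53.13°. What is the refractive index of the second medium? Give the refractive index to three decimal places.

Brewster's law: tan θ_B = n₂/n₁ (light incident in medium B, refracted into a dielectric).
n₂ = n₁ tan θ_B = 1.519 × tan 53.13° = 2.025.

n ≈ 2.025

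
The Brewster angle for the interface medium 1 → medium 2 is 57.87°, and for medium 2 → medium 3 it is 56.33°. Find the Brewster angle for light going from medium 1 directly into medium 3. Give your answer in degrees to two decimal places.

Each Brewster angle gives a ratio: n₂/n₁ = tan 57.87° = 1.5923, n₃/n₂ = tan 56.33° = 1.5011.
Multiplying, n₃/n₁ = 1.5923 × 1.5011 = 2.3902, and θ_B(1→3) = arctan 2.3902 = 67.30°.

θ_B ≈ 67.30°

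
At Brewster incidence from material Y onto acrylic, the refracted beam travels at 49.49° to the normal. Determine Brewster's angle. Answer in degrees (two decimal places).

Since the reflected and refracted rays are at right angles at the polarizing angle, θ_B + θ_t = 90°.
θ_B = 90° − 49.49° = 40.51°.

θ_B ≈ 40.51°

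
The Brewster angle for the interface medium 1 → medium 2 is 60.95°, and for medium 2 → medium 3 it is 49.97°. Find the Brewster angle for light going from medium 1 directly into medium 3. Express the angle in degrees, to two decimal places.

n₂/n₁ = tan 60.95° = 1.8003 and n₃/n₂ = tan 49.97° = 1.1905.
n₃/n₁ = 2.1433. Then tan θ_B(1→3) = n₃/n₁, so θ_B(1→3) = arctan(2.1433) = 64.99°.

θ_B ≈ 64.99°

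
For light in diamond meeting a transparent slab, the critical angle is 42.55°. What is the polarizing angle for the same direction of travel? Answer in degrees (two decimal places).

θ_B ≈ 34.07°

At the critical angle sin θ_c = n₂/n₁, giving n₂/n₁ = sin 42.55° = 0.6762.
Then tan θ_B = n₂/n₁ = 0.6762, so θ_B = arctan 0.6762 = 34.07°.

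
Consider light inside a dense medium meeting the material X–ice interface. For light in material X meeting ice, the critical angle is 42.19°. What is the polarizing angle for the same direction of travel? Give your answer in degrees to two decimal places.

sin θ_c = n₂/n₁, so n₂/n₁ = sin 42.19° = 0.6716.
Brewster: tan θ_B = n₂/n₁ = 0.6716.
θ_B = arctan(0.6716) = 33.88°.

θ_B ≈ 33.88°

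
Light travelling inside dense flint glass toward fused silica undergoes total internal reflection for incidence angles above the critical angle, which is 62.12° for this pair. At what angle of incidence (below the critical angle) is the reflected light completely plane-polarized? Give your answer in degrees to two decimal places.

sin θ_c = n₂/n₁, so n₂/n₁ = sin 62.12° = 0.8839.
Brewster: tan θ_B = n₂/n₁ = 0.8839.
θ_B = arctan(0.8839) = 41.47°.

θ_B ≈ 41.47°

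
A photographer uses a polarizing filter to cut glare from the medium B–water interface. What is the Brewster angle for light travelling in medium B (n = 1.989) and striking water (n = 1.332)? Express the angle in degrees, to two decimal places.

Brewster's condition: tan θ_B = n₂/n₁ = 1.332/1.989 = 0.6697.
So θ_B = arctan 0.6697 = 33.81°.

θ_B ≈ 33.81°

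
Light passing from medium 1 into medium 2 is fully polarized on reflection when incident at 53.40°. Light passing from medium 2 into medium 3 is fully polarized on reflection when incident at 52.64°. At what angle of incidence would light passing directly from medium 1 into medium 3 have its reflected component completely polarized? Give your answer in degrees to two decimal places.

Each Brewster angle gives a ratio: n₂/n₁ = tan 53.40° = 1.3465, n₃/n₂ = tan 52.64° = 1.3098.
So n₃/n₁ = (n₂/n₁)(n₃/n₂) = 1.3465 × 1.3098 = 1.7637.
θ_B(1→3) = arctan(1.7637) = 60.45°.

θ_B ≈ 60.45°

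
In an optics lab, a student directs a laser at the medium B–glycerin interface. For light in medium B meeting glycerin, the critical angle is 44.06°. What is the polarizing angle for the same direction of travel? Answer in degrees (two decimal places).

θ_B ≈ 34.82°

n₂/n₁ = sin θ_c = sin 44.06° = 0.6954.
tan θ_B equals the same ratio, so θ_B = arctan(0.6954) = 34.82°.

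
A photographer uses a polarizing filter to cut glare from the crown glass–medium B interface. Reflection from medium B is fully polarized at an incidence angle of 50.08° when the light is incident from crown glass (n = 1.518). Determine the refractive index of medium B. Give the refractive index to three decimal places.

n ≈ 1.814

Full polarization of the reflected beam means tan θ_B = n₂/n₁, where n₁ is the incident medium (crown glass).
n₂ = n₁ tan θ_B = 1.518 × tan 50.08° = 1.814.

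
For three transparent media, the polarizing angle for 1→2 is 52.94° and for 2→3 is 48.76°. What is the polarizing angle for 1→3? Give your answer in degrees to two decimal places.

θ_B ≈ 56.49°

Each Brewster angle gives a ratio: n₂/n₁ = tan 52.94° = 1.3242, n₃/n₂ = tan 48.76° = 1.1407.
So n₃/n₁ = (n₂/n₁)(n₃/n₂) = 1.3242 × 1.1407 = 1.5104.
θ_B(1→3) = arctan(1.5104) = 56.49°.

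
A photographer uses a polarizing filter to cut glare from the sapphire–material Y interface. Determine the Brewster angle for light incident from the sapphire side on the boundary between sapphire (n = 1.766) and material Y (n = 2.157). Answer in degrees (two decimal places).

The reflected p-component vanishes when tan θ_B = n₂/n₁.
Brewster's condition: tan θ_B = n₂/n₁ = 2.157/1.766 = 1.2214. Taking the arctangent, θ_B = 50.69°.

θ_B ≈ 50.69°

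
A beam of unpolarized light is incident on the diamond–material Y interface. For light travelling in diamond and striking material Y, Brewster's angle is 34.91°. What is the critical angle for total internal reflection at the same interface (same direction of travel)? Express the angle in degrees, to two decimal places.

From Brewster, n₂/n₁ = tan θ_B = tan 34.91° = 0.6979.
Then sin θ_c = n₂/n₁ = 0.6979, so θ_c = arcsin 0.6979 = 44.26°.

θ_c ≈ 44.26°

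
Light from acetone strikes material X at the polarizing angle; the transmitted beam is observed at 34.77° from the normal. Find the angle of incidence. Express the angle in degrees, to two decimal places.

Since the reflected and refracted rays are at right angles at the polarizing angle, θ_B + θ_t = 90°.
θ_B = 90° − 34.77° = 55.23°.

θ_B ≈ 55.23°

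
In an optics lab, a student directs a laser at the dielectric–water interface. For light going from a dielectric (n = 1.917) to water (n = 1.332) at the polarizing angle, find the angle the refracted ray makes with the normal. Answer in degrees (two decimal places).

θ_t ≈ 55.21°

tan θ_B = n₂/n₁ = 1.332/1.917 = 0.6948, so θ_B = 34.79°.
The refracted ray is perpendicular to the reflected ray, so θ_t = 90° − θ_B = 55.21°.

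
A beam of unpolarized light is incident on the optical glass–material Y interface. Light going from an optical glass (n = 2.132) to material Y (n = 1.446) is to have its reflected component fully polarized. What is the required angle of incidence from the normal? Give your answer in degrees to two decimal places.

θ_B ≈ 34.15°

At Brewster's angle the reflected and refracted rays are perpendicular, which with Snell's law gives tan θ_B = n₂/n₁.
Brewster's condition: tan θ_B = n₂/n₁ = 1.446/2.132 = 0.6782. Taking the arctangent, θ_B = 34.15°.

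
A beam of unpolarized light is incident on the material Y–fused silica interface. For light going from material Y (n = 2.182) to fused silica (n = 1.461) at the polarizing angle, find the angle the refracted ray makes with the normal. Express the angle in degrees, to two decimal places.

First find Brewster's angle: tan θ_B = 1.461/2.182 = 0.6696, giving θ_B = 33.81°.
The refracted ray is perpendicular to the reflected ray, so θ_t = 90° − θ_B = 56.19°.

θ_t ≈ 56.19°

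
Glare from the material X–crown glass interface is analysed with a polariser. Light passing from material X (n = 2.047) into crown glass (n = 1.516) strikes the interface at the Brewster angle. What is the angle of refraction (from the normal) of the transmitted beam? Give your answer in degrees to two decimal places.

θ_t ≈ 53.48°

tan θ_B = n₂/n₁ = 1.516/2.047 = 0.7406, so θ_B = 36.52°.
The refracted ray is perpendicular to the reflected ray, so θ_t = 90° − θ_B = 53.48°.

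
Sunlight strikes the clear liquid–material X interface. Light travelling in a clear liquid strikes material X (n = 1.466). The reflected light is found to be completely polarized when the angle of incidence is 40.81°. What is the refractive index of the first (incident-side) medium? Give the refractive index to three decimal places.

n ≈ 1.698

Full polarization of the reflected beam means tan θ_B = n₂/n₁, where n₁ is the incident medium (a clear liquid).
n₁ = n₂ / tan θ_B = 1.466 / tan 40.81° = 1.698.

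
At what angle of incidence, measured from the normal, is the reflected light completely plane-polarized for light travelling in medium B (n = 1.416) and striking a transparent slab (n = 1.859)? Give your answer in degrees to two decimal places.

θ_B ≈ 52.70°

Brewster's condition: tan θ_B = n₂/n₁ = 1.859/1.416 = 1.3129.
So θ_B = arctan 1.3129 = 52.70°.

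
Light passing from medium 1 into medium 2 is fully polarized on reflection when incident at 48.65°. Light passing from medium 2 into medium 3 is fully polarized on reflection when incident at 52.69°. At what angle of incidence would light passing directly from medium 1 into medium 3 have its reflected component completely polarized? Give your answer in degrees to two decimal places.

tan θ_B(1→2) = n₂/n₁ = tan 48.65° = 1.1363.
tan θ_B(2→3) = n₃/n₂ = tan 52.69° = 1.3122.
So n₃/n₁ = (n₂/n₁)(n₃/n₂) = 1.1363 × 1.3122 = 1.4910.
θ_B(1→3) = arctan(1.4910) = 56.15°.

θ_B ≈ 56.15°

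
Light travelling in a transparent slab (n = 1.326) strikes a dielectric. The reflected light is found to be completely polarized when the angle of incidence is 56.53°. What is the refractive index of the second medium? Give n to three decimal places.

n ≈ 2.006

Full polarization of the reflected beam means tan θ_B = n₂/n₁, where n₁ is the incident medium (a transparent slab).
n₂ = n₁ tan θ_B = 1.326 × tan 56.53° = 2.006.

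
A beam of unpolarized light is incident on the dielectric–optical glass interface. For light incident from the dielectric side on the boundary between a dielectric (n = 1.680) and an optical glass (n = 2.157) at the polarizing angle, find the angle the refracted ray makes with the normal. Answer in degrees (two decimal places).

θ_t ≈ 37.91°

tan θ_B = n₂/n₁ = 2.157/1.680 = 1.2839, so θ_B = 52.09°.
Since θ_B + θ_t = 90° at Brewster incidence, θ_t = 90° − 52.09° = 37.91°.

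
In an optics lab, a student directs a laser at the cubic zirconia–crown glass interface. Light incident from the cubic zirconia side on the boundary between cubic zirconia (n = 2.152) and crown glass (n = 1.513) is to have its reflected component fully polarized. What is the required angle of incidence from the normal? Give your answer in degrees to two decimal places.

Brewster's condition: tan θ_B = n₂/n₁ = 1.513/2.152 = 0.7031.
So θ_B = arctan 0.7031 = 35.11°.

θ_B ≈ 35.11°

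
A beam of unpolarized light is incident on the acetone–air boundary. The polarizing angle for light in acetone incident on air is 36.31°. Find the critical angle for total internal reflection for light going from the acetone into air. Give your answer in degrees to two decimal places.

θ_c ≈ 47.29°

tan θ_B = n₂/n₁ = tan 36.31° = 0.7348.
Total internal reflection: sin θ_c = n₂/n₁ = 0.7348.
θ_c = arcsin(0.7348) = 47.29°.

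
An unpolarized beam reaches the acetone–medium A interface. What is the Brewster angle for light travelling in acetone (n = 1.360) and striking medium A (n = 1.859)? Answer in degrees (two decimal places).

At Brewster's angle the reflected and refracted rays are perpendicular, which with Snell's law gives tan θ_B = n₂/n₁.
Brewster's condition: tan θ_B = n₂/n₁ = 1.859/1.360 = 1.3669.
θ_B = arctan(1.3669) = 53.81°.

θ_B ≈ 53.81°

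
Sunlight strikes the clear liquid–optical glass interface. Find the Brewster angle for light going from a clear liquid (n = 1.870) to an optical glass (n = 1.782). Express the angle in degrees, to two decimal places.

tan θ_B = n₂/n₁ = 1.782/1.870 = 0.9529.
So θ_B = arctan 0.9529 = 43.62°.

θ_B ≈ 43.62°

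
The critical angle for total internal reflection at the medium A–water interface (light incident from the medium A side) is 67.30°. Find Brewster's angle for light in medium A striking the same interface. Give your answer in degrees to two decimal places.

sin θ_c = n₂/n₁, so n₂/n₁ = sin 67.30° = 0.9225.
Brewster: tan θ_B = n₂/n₁ = 0.9225.
θ_B = arctan(0.9225) = 42.69°.

θ_B ≈ 42.69°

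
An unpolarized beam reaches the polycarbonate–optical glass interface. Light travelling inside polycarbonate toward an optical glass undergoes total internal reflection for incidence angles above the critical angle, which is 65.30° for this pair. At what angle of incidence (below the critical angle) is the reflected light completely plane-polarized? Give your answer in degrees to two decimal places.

n₂/n₁ = sin θ_c = sin 65.30° = 0.9085.
tan θ_B equals the same ratio, so θ_B = arctan(0.9085) = 42.26°.

θ_B ≈ 42.26°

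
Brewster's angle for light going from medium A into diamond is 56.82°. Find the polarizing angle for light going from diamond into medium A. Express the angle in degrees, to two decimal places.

θ_B' ≈ 33.18°

tan θ_B' = n₁/n₂ = 1/tan θ_B, so θ_B' = 90° − θ_B.
θ_B' = 90° − 56.82° = 33.18°.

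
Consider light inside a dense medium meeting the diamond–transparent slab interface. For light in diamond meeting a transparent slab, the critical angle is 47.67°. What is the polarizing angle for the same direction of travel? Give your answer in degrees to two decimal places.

θ_B ≈ 36.47°

At the critical angle sin θ_c = n₂/n₁, giving n₂/n₁ = sin 47.67° = 0.7393.
Then tan θ_B = n₂/n₁ = 0.7393, so θ_B = arctan 0.7393 = 36.47°.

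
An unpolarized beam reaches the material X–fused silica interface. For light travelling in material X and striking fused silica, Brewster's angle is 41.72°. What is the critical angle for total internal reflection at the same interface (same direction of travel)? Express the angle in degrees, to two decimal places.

From Brewster, n₂/n₁ = tan θ_B = tan 41.72° = 0.8916.
Then sin θ_c = n₂/n₁ = 0.8916, so θ_c = arcsin 0.8916 = 63.07°.

θ_c ≈ 63.07°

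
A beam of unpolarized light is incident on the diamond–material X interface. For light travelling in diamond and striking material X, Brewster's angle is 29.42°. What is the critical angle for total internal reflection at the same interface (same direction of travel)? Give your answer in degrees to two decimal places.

From Brewster, n₂/n₁ = tan θ_B = tan 29.42° = 0.5639.
Then sin θ_c = n₂/n₁ = 0.5639, so θ_c = arcsin 0.5639 = 34.33°.

θ_c ≈ 34.33°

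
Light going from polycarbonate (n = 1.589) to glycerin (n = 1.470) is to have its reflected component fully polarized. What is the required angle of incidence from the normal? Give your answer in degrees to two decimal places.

Here n₂/n₁ = 1.470/1.589 = 0.9251, and Brewster's law gives tan θ_B = n₂/n₁.
So θ_B = arctan 0.9251 = 42.77°.

θ_B ≈ 42.77°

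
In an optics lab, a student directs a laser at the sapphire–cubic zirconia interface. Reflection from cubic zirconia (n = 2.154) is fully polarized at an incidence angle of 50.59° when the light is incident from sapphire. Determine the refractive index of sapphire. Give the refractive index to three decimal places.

At the polarizing angle, tan θ_B = n₂/n₁ with n₁ on the incident side (sapphire) and n₂ on the transmitted side (cubic zirconia).
n₁ = n₂ / tan θ_B = 2.154 / tan 50.59° = 1.770.

n ≈ 1.770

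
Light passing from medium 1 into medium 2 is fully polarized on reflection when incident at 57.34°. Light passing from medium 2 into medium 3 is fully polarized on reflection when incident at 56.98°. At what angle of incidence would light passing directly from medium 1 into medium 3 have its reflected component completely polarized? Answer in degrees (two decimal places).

θ_B ≈ 67.38°

tan θ_B(1→2) = n₂/n₁ = tan 57.34° = 1.5601.
tan θ_B(2→3) = n₃/n₂ = tan 56.98° = 1.5387.
Multiplying, n₃/n₁ = 1.5601 × 1.5387 = 2.4004, and θ_B(1→3) = arctan 2.4004 = 67.38°.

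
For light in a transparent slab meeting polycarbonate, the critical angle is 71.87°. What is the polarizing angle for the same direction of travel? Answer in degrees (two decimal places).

θ_B ≈ 43.54°

sin θ_c = n₂/n₁, so n₂/n₁ = sin 71.87° = 0.9504.
Brewster: tan θ_B = n₂/n₁ = 0.9504.
θ_B = arctan(0.9504) = 43.54°.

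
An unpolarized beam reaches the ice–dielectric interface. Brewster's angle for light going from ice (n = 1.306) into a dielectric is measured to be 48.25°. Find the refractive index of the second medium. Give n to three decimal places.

n ≈ 1.463

Full polarization of the reflected beam means tan θ_B = n₂/n₁, where n₁ is the incident medium (ice).
n₂ = n₁ tan θ_B = 1.306 × tan 48.25° = 1.463.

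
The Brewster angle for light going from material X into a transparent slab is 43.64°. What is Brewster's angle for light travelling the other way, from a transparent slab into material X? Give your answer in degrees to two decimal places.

tan θ_B' = n₁/n₂ = 1/tan θ_B, so θ_B' = 90° − θ_B.
θ_B' = 90° − 43.64° = 46.36°.

θ_B' ≈ 46.36°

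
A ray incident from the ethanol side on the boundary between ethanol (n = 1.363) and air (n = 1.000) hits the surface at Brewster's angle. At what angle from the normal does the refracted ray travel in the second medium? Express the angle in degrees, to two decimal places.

θ_t ≈ 53.73°

First find Brewster's angle: tan θ_B = 1.000/1.363 = 0.7337, giving θ_B = 36.27°.
Since θ_B + θ_t = 90° at Brewster incidence, θ_t = 90° − 36.27° = 53.73°.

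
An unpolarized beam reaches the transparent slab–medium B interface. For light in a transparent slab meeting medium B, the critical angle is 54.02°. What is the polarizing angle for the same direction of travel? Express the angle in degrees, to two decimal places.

θ_B ≈ 38.98°

n₂/n₁ = sin θ_c = sin 54.02° = 0.8092.
tan θ_B equals the same ratio, so θ_B = arctan(0.8092) = 38.98°.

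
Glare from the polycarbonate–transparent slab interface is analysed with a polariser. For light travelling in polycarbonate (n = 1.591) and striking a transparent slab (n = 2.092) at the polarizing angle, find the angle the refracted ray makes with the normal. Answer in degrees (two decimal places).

θ_t ≈ 37.25°

First find Brewster's angle: tan θ_B = 2.092/1.591 = 1.3149, giving θ_B = 52.75°.
Since θ_B + θ_t = 90° at Brewster incidence, θ_t = 90° − 52.75° = 37.25°.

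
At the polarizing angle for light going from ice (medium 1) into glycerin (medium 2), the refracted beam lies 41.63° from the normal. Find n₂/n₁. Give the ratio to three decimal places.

n₂/n₁ ≈ 1.125

θ_B + θ_t = 90°, so θ_B = 90° − 41.63° = 48.37°.
tan θ_B = n₂/n₁, so n₂/n₁ = tan 48.37° = 1.125.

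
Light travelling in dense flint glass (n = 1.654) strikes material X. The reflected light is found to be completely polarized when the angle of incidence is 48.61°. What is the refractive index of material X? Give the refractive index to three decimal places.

Brewster's law: tan θ_B = n₂/n₁ (light incident in dense flint glass, refracted into material X).
n₂ = n₁ tan θ_B = 1.654 × tan 48.61° = 1.877.

n ≈ 1.877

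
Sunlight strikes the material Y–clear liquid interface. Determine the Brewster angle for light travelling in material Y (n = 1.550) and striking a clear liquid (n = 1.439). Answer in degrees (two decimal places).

θ_B ≈ 42.87°

At Brewster's angle the reflected and refracted rays are perpendicular, which with Snell's law gives tan θ_B = n₂/n₁.
Brewster's condition: tan θ_B = n₂/n₁ = 1.439/1.550 = 0.9284.
So θ_B = arctan 0.9284 = 42.87°.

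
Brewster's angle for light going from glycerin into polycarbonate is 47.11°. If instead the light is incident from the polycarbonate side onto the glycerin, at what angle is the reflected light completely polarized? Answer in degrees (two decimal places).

Reversing the direction swaps n₁ and n₂, so tan θ_B' = 1/tan θ_B and θ_B' = 90° − θ_B.
Hence θ_B' = 90° − 47.11° = 42.89°.

θ_B' ≈ 42.89°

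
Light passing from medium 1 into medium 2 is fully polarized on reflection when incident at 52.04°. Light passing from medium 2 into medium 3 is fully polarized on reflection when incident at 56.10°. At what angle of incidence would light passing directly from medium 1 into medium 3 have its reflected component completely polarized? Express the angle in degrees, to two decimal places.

Each Brewster angle gives a ratio: n₂/n₁ = tan 52.04° = 1.2818, n₃/n₂ = tan 56.10° = 1.4882.
So n₃/n₁ = (n₂/n₁)(n₃/n₂) = 1.2818 × 1.4882 = 1.9075.
θ_B(1→3) = arctan(1.9075) = 62.33°.

θ_B ≈ 62.33°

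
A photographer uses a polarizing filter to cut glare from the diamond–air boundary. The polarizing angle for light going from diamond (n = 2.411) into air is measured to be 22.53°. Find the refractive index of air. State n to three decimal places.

n ≈ 1.000

At the polarizing angle, tan θ_B = n₂/n₁ with n₁ on the incident side (diamond) and n₂ on the transmitted side (air).
n₂ = n₁ tan θ_B = 2.411 × tan 22.53° = 1.000.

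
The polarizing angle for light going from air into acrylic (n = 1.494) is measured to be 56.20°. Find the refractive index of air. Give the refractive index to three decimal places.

n ≈ 1.000

At the polarizing angle, tan θ_B = n₂/n₁ with n₁ on the incident side (air) and n₂ on the transmitted side (acrylic).
n₁ = n₂ / tan θ_B = 1.494 / tan 56.20° = 1.000.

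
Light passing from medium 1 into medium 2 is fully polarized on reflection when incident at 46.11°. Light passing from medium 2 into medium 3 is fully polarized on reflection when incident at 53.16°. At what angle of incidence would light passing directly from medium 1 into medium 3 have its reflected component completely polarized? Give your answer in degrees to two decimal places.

n₂/n₁ = tan 46.11° = 1.0395 and n₃/n₂ = tan 53.16° = 1.3348.
n₃/n₁ = 1.3875. Then tan θ_B(1→3) = n₃/n₁, so θ_B(1→3) = arctan(1.3875) = 54.22°.

θ_B ≈ 54.22°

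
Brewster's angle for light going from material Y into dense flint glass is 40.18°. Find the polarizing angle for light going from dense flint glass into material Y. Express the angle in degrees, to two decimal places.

θ_B' ≈ 49.82°

Reversing the direction swaps n₁ and n₂, so tan θ_B' = 1/tan θ_B and θ_B' = 90° − θ_B.
Hence θ_B' = 90° − 40.18° = 49.82°.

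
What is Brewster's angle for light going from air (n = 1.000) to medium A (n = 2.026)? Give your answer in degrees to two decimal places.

tan θ_B = n₂/n₁ = 2.026/1.000 = 2.0260. Taking the arctangent, θ_B = 63.73°.

θ_B ≈ 63.73°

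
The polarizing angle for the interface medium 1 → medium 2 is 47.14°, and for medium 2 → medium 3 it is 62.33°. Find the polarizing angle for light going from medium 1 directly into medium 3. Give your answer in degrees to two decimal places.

Each Brewster angle gives a ratio: n₂/n₁ = tan 47.14° = 1.0776, n₃/n₂ = tan 62.33° = 1.9071.
Multiplying, n₃/n₁ = 1.0776 × 1.9071 = 2.0552, and θ_B(1→3) = arctan 2.0552 = 64.05°.

θ_B ≈ 64.05°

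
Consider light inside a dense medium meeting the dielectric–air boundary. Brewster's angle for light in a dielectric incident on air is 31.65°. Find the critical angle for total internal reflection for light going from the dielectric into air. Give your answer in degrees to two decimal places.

tan θ_B = n₂/n₁ = tan 31.65° = 0.6164.
Total internal reflection: sin θ_c = n₂/n₁ = 0.6164.
θ_c = arcsin(0.6164) = 38.05°.

θ_c ≈ 38.05°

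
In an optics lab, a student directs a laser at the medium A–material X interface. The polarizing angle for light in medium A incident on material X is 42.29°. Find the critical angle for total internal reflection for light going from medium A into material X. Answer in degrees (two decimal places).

n₂/n₁ = tan 42.29° = 0.9096; the critical angle satisfies sin θ_c = n₂/n₁.
θ_c = arcsin(0.9096) = 65.45°.

θ_c ≈ 65.45°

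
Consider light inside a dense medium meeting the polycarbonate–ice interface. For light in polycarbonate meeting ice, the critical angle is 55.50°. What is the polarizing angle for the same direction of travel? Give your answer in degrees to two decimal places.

n₂/n₁ = sin θ_c = sin 55.50° = 0.8241.
tan θ_B equals the same ratio, so θ_B = arctan(0.8241) = 39.49°.

θ_B ≈ 39.49°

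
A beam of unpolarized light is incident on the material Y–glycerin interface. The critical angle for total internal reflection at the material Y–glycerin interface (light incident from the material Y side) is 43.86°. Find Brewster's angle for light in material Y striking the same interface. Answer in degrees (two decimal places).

θ_B ≈ 34.72°

sin θ_c = n₂/n₁, so n₂/n₁ = sin 43.86° = 0.6929.
Brewster: tan θ_B = n₂/n₁ = 0.6929.
θ_B = arctan(0.6929) = 34.72°.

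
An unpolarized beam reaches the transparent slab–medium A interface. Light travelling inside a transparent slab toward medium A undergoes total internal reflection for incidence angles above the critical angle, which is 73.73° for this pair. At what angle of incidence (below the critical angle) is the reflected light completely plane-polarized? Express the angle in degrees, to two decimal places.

sin θ_c = n₂/n₁, so n₂/n₁ = sin 73.73° = 0.9600.
Brewster: tan θ_B = n₂/n₁ = 0.9600.
θ_B = arctan(0.9600) = 43.83°.

θ_B ≈ 43.83°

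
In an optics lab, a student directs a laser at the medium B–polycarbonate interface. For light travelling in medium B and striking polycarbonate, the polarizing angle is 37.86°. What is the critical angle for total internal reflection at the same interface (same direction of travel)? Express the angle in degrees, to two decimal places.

From Brewster, n₂/n₁ = tan θ_B = tan 37.86° = 0.7774.
Then sin θ_c = n₂/n₁ = 0.7774, so θ_c = arcsin 0.7774 = 51.02°.

θ_c ≈ 51.02°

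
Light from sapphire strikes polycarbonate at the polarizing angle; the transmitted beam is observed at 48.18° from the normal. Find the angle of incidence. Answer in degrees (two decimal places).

θ_B ≈ 41.82°

At Brewster's angle the reflected and refracted rays are perpendicular, so θ_B + θ_t = 90°.
θ_B = 90° − 48.18° = 41.82°.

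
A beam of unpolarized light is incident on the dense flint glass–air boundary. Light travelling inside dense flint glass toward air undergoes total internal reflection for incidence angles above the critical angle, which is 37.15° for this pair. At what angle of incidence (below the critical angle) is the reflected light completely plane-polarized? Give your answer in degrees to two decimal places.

n₂/n₁ = sin θ_c = sin 37.15° = 0.6039.
tan θ_B equals the same ratio, so θ_B = arctan(0.6039) = 31.13°.

θ_B ≈ 31.13°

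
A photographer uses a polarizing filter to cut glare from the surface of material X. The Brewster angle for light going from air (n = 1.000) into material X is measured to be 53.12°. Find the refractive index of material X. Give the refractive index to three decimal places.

At the Brewster angle, tan θ_B = n₂/n₁ with n₁ on the incident side (air) and n₂ on the transmitted side (material X).
n₂ = n₁ tan θ_B = 1.000 × tan 53.12° = 1.333.

n ≈ 1.333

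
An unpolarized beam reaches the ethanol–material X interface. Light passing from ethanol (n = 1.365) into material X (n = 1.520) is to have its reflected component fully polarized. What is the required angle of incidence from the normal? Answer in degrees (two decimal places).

Brewster's condition: tan θ_B = n₂/n₁ = 1.520/1.365 = 1.1136.
θ_B = arctan(1.1136) = 48.08°.

θ_B ≈ 48.08°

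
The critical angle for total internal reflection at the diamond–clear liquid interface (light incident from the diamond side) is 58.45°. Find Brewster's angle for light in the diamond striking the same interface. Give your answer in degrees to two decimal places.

θ_B ≈ 40.44°

n₂/n₁ = sin θ_c = sin 58.45° = 0.8522.
tan θ_B equals the same ratio, so θ_B = arctan(0.8522) = 40.44°.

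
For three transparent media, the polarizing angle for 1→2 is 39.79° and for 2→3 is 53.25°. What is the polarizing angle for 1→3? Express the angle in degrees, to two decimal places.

θ_B ≈ 48.12°

Each Brewster angle gives a ratio: n₂/n₁ = tan 39.79° = 0.8329, n₃/n₂ = tan 53.25° = 1.3392.
So n₃/n₁ = (n₂/n₁)(n₃/n₂) = 0.8329 × 1.3392 = 1.1154.
θ_B(1→3) = arctan(1.1154) = 48.12°.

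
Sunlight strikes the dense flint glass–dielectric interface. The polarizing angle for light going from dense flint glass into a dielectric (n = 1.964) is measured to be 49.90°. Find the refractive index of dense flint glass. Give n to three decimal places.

Full polarization of the reflected beam means tan θ_B = n₂/n₁, where n₁ is the incident medium (dense flint glass).
n₁ = n₂ / tan θ_B = 1.964 / tan 49.90° = 1.654.

n ≈ 1.654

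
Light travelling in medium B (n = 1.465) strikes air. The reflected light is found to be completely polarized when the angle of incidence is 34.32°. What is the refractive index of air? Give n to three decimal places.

n ≈ 1.000

At Brewster's angle, tan θ_B = n₂/n₁ with n₁ on the incident side (medium B) and n₂ on the transmitted side (air).
n₂ = n₁ tan θ_B = 1.465 × tan 34.32° = 1.000.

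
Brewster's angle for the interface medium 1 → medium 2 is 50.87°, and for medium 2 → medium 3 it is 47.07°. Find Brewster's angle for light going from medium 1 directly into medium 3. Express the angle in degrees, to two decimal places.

θ_B ≈ 52.88°

n₂/n₁ = tan 50.87° = 1.2292 and n₃/n₂ = tan 47.07° = 1.0750.
n₃/n₁ = 1.3214. Then tan θ_B(1→3) = n₃/n₁, so θ_B(1→3) = arctan(1.3214) = 52.88°.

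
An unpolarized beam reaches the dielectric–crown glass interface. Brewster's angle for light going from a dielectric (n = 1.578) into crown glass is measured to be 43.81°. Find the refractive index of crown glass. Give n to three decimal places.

Full polarization of the reflected beam means tan θ_B = n₂/n₁, where n₁ is the incident medium (a dielectric).
n₂ = n₁ tan θ_B = 1.578 × tan 43.81° = 1.514.

n ≈ 1.514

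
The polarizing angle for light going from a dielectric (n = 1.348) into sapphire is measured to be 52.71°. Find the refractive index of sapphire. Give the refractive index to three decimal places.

Brewster's law: tan θ_B = n₂/n₁ (light incident in a dielectric, refracted into sapphire).
n₂ = n₁ tan θ_B = 1.348 × tan 52.71° = 1.770.

n ≈ 1.770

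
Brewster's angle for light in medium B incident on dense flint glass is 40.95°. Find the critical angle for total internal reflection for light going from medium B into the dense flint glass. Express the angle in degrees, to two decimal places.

n₂/n₁ = tan 40.95° = 0.8678; the critical angle satisfies sin θ_c = n₂/n₁.
θ_c = arcsin(0.8678) = 60.20°.

θ_c ≈ 60.20°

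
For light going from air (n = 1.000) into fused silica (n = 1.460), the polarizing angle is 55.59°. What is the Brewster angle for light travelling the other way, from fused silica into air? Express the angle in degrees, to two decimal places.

Reversing the direction swaps n₁ and n₂, so tan θ_B' = 1/tan θ_B and θ_B' = 90° − θ_B.
Hence θ_B' = 90° − 55.59° = 34.41°.

θ_B' ≈ 34.41°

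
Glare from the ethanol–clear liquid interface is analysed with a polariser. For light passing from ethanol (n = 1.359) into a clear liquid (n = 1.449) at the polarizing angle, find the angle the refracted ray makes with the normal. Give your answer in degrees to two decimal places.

θ_t ≈ 43.16°

tan θ_B = n₂/n₁ = 1.449/1.359 = 1.0662, so θ_B = 46.84°.
Since θ_B + θ_t = 90° at Brewster incidence, θ_t = 90° − 46.84° = 43.16°.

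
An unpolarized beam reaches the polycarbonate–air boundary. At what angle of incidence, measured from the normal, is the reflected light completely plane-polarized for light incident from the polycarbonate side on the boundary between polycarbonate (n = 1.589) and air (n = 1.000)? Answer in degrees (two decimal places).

θ_B ≈ 32.18°

The reflected p-component vanishes when tan θ_B = n₂/n₁.
tan θ_B = n₂/n₁ = 1.000/1.589 = 0.6293. Taking the arctangent, θ_B = 32.18°.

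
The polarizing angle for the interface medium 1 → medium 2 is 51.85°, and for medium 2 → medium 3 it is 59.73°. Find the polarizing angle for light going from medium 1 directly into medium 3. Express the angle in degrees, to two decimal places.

θ_B ≈ 65.37°

tan θ_B(1→2) = n₂/n₁ = tan 51.85° = 1.2731.
tan θ_B(2→3) = n₃/n₂ = tan 59.73° = 1.7134.
n₃/n₁ = 2.1812. Then tan θ_B(1→3) = n₃/n₁, so θ_B(1→3) = arctan(2.1812) = 65.37°.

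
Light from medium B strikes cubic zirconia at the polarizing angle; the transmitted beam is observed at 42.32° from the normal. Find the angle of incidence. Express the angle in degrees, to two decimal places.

θ_B ≈ 47.68°

Since the reflected and refracted rays are at right angles at the polarizing angle, θ_B + θ_t = 90°.
θ_B = 90° − 42.32° = 47.68°.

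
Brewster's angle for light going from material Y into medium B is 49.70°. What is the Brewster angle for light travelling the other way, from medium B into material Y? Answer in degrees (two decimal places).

θ_B' ≈ 40.30°

tan θ_B' = n₁/n₂ = 1/tan θ_B, so θ_B' = 90° − θ_B.
θ_B' = 90° − 49.70° = 40.30°.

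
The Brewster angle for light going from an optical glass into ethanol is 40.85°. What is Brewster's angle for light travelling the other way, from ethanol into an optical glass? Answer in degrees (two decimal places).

Reversing the direction swaps n₁ and n₂, so tan θ_B' = 1/tan θ_B and θ_B' = 90° − θ_B.
Hence θ_B' = 90° − 40.85° = 49.15°.

θ_B' ≈ 49.15°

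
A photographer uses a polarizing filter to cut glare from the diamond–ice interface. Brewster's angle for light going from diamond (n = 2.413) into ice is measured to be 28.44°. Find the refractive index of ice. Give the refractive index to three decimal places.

n ≈ 1.307

At Brewster's angle, tan θ_B = n₂/n₁ with n₁ on the incident side (diamond) and n₂ on the transmitted side (ice).
n₂ = n₁ tan θ_B = 2.413 × tan 28.44° = 1.307.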